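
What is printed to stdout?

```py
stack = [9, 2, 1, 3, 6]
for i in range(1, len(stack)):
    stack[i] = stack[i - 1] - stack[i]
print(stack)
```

[9, 7, 6, 3, -3]

i=1: stack[1] = 9-2 = 7 → [9, 7, 1, 3, 6]
i=2: stack[2] = 7-1 = 6 → [9, 7, 6, 3, 6]
i=3: stack[3] = 6-3 = 3 → [9, 7, 6, 3, 6]
i=4: stack[4] = 3-6 = -3 → [9, 7, 6, 3, -3]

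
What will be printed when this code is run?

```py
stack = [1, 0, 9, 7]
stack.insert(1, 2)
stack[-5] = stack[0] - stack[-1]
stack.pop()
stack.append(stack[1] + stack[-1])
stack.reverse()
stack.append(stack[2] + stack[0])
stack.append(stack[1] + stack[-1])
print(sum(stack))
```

insert 2 at 1 → [1, 2, 0, 9, 7]
stack[-5] = stack[0]-stack[-1] = 1-7 = -6 → [-6, 2, 0, 9, 7]
pop() removes 7 → [-6, 2, 0, 9]
append stack[1]+stack[-1] = 2+9 = 11 → [-6, 2, 0, 9, 11]
reverse → [11, 9, 0, 2, -6]
append stack[2]+stack[0] = 0+11 = 11 → [11, 9, 0, 2, -6, 11]
append stack[1]+stack[-1] = 9+11 = 20 → [11, 9, 0, 2, -6, 11, 20]
sum = 47

47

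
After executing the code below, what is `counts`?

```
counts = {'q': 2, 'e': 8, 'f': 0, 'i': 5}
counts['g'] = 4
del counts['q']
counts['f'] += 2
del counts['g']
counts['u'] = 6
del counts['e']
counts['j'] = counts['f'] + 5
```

{'f': 2, 'i': 5, 'u': 6, 'j': 7}

counts['g'] = 4 → {'q': 2, 'e': 8, 'f': 0, 'i': 5, 'g': 4}
del 'q' → {'e': 8, 'f': 0, 'i': 5, 'g': 4}
counts['f'] = 0+2 = 2 → {'e': 8, 'f': 2, 'i': 5, 'g': 4}
del 'g' → {'e': 8, 'f': 2, 'i': 5}
counts['u'] = 6 → {'e': 8, 'f': 2, 'i': 5, 'u': 6}
del 'e' → {'f': 2, 'i': 5, 'u': 6}
counts['j'] = counts['f']+5 = 7 → {'f': 2, 'i': 5, 'u': 6, 'j': 7}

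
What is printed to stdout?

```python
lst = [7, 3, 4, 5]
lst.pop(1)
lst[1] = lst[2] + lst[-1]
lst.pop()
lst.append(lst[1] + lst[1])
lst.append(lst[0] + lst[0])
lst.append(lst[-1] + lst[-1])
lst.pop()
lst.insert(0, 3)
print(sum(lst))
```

54

pop(1) removes 3 → [7, 4, 5]
lst[1] = lst[2]+lst[-1] = 5+5 = 10 → [7, 10, 5]
pop() removes 5 → [7, 10]
append lst[1]+lst[1] = 10+10 = 20 → [7, 10, 20]
append lst[0]+lst[0] = 7+7 = 14 → [7, 10, 20, 14]
append lst[-1]+lst[-1] = 14+14 = 28 → [7, 10, 20, 14, 28]
pop() removes 28 → [7, 10, 20, 14]
insert 3 at 0 → [3, 7, 10, 20, 14]
sum = 54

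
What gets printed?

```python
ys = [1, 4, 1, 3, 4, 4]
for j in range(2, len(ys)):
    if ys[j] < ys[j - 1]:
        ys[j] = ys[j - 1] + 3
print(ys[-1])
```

16

j=2: 1<4, ys[2] = 4+3 = 7 → [1, 4, 7, 3, 4, 4]
j=3: 3<7, ys[3] = 7+3 = 10 → [1, 4, 7, 10, 4, 4]
j=4: 4<10, ys[4] = 10+3 = 13 → [1, 4, 7, 10, 13, 4]
j=5: 4<13, ys[5] = 13+3 = 16 → [1, 4, 7, 10, 13, 16]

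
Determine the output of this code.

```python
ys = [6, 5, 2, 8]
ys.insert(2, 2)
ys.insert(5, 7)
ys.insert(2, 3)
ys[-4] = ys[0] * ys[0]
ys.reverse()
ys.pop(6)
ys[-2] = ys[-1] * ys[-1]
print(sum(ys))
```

insert 2 at 2 → [6, 5, 2, 2, 8]
insert 7 at 5 → [6, 5, 2, 2, 8, 7]
insert 3 at 2 → [6, 5, 3, 2, 2, 8, 7]
ys[-4] = ys[0]*ys[0] = 6*6 = 36 → [6, 5, 3, 36, 2, 8, 7]
reverse → [7, 8, 2, 36, 3, 5, 6]
pop(6) removes 6 → [7, 8, 2, 36, 3, 5]
ys[-2] = ys[-1]*ys[-1] = 5*5 = 25 → [7, 8, 2, 36, 25, 5]
sum = 83

83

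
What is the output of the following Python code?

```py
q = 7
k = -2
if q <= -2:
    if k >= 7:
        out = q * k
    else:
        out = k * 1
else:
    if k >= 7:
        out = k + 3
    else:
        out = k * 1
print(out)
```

-2

q=7, k=-2
q <= -2 is False; k >= 7 is False
→ out = k * 1 = -2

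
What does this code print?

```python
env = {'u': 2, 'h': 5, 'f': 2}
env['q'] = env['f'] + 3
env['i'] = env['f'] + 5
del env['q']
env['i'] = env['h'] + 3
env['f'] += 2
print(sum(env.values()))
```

19

env['q'] = env['f']+3 = 5 → {'u': 2, 'h': 5, 'f': 2, 'q': 5}
env['i'] = env['f']+5 = 7 → {'u': 2, 'h': 5, 'f': 2, 'q': 5, 'i': 7}
del 'q' → {'u': 2, 'h': 5, 'f': 2, 'i': 7}
env['i'] = env['h']+3 = 8 → {'u': 2, 'h': 5, 'f': 2, 'i': 8}
env['f'] = 2+2 = 4 → {'u': 2, 'h': 5, 'f': 4, 'i': 8}
sum of values = 19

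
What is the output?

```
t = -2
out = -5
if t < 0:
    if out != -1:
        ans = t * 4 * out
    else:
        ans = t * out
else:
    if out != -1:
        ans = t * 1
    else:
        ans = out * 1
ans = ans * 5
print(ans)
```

200

t=-2, out=-5
t < 0 is True; out != -1 is True
→ ans = t * 4 * out = 40
ans = 40*5 = 200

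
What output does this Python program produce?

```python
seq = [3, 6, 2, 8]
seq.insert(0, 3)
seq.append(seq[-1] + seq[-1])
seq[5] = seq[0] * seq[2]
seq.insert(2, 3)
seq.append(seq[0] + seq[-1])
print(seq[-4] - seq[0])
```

insert 3 at 0 → [3, 3, 6, 2, 8]
append seq[-1]+seq[-1] = 8+8 = 16 → [3, 3, 6, 2, 8, 16]
seq[5] = seq[0]*seq[2] = 3*6 = 18 → [3, 3, 6, 2, 8, 18]
insert 3 at 2 → [3, 3, 3, 6, 2, 8, 18]
append seq[0]+seq[-1] = 3+18 = 21 → [3, 3, 3, 6, 2, 8, 18, 21]
seq[-4]-seq[0] = 2-3 = -1

-1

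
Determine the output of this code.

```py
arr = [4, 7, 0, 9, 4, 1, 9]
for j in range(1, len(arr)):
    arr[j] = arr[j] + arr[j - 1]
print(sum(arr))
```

129

j=1: arr[1] = 7+4 = 11 → [4, 11, 0, 9, 4, 1, 9]
j=2: arr[2] = 0+11 = 11 → [4, 11, 11, 9, 4, 1, 9]
j=3: arr[3] = 9+11 = 20 → [4, 11, 11, 20, 4, 1, 9]
j=4: arr[4] = 4+20 = 24 → [4, 11, 11, 20, 24, 1, 9]
j=5: arr[5] = 1+24 = 25 → [4, 11, 11, 20, 24, 25, 9]
j=6: arr[6] = 9+25 = 34 → [4, 11, 11, 20, 24, 25, 34]
sum = 129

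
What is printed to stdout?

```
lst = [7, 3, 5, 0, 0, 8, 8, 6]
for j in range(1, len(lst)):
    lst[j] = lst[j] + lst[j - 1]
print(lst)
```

[7, 10, 15, 15, 15, 23, 31, 37]

j=1: lst[1] = 3+7 = 10 → [7, 10, 5, 0, 0, 8, 8, 6]
j=2: lst[2] = 5+10 = 15 → [7, 10, 15, 0, 0, 8, 8, 6]
j=3: lst[3] = 0+15 = 15 → [7, 10, 15, 15, 0, 8, 8, 6]
j=4: lst[4] = 0+15 = 15 → [7, 10, 15, 15, 15, 8, 8, 6]
j=5: lst[5] = 8+15 = 23 → [7, 10, 15, 15, 15, 23, 8, 6]
j=6: lst[6] = 8+23 = 31 → [7, 10, 15, 15, 15, 23, 31, 6]
j=7: lst[7] = 6+31 = 37 → [7, 10, 15, 15, 15, 23, 31, 37]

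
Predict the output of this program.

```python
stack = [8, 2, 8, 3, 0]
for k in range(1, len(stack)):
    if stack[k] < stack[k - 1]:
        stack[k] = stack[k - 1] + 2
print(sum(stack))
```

k=1: 2<8, stack[1] = 8+2 = 10 → [8, 10, 8, 3, 0]
k=2: 8<10, stack[2] = 10+2 = 12 → [8, 10, 12, 3, 0]
k=3: 3<12, stack[3] = 12+2 = 14 → [8, 10, 12, 14, 0]
k=4: 0<14, stack[4] = 14+2 = 16 → [8, 10, 12, 14, 16]
sum = 60

60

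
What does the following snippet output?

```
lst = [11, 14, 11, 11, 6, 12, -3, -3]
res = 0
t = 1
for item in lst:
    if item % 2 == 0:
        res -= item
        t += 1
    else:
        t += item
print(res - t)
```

item=11: not even; t=12
item=14: even, res = 0-14 = -14; t=13
item=11: not even; t=24
item=11: not even; t=35
item=6: even, res = (-14)-6 = -20; t=36
item=12: even, res = (-20)-12 = -32; t=37
item=-3: not even; t=34
item=-3: not even; t=31
res-t = (-32)-31 = -63

-63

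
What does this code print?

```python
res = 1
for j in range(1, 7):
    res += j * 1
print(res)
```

22

j=1: res = 1+1*1 = 2
j=2: res = 2+2*1 = 4
j=3: res = 4+3*1 = 7
j=4: res = 7+4*1 = 11
j=5: res = 11+5*1 = 16
j=6: res = 16+6*1 = 22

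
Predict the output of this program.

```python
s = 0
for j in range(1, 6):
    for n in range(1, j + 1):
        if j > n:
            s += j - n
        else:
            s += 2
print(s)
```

30

j=1,n=1: not 1>1, s = 0+2 = 2
j=2,n=1: 2>1, s = 2+1 = 3
j=2,n=2: not 2>2, s = 3+2 = 5
j=3,n=1: 3>1, s = 5+2 = 7
j=3,n=2: 3>2, s = 7+1 = 8
j=3,n=3: not 3>3, s = 8+2 = 10
j=4,n=1: 4>1, s = 10+3 = 13
j=4,n=2: 4>2, s = 13+2 = 15
j=4,n=3: 4>3, s = 15+1 = 16
j=4,n=4: not 4>4, s = 16+2 = 18
j=5,n=1: 5>1, s = 18+4 = 22
j=5,n=2: 5>2, s = 22+3 = 25
j=5,n=3: 5>3, s = 25+2 = 27
j=5,n=4: 5>4, s = 27+1 = 28
j=5,n=5: not 5>5, s = 28+2 = 30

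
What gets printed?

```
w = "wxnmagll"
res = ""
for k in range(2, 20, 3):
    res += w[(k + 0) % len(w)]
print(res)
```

ngwmlx

k=2: add w[2]='n' → 'n'
k=5: add w[5]='g' → 'ng'
k=8: add w[0]='w' → 'ngw'
k=11: add w[3]='m' → 'ngwm'
k=14: add w[6]='l' → 'ngwml'
k=17: add w[1]='x' → 'ngwmlx'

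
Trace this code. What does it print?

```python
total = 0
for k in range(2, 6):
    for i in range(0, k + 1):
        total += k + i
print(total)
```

102

k=2,i=0: total = 0+2 = 2
k=2,i=1: total = 2+3 = 5
k=2,i=2: total = 5+4 = 9
k=3,i=0: total = 9+3 = 12
k=3,i=1: total = 12+4 = 16
k=3,i=2: total = 16+5 = 21
k=3,i=3: total = 21+6 = 27
k=4,i=0: total = 27+4 = 31
k=4,i=1: total = 31+5 = 36
k=4,i=2: total = 36+6 = 42
k=4,i=3: total = 42+7 = 49
k=4,i=4: total = 49+8 = 57
k=5,i=0: total = 57+5 = 62
k=5,i=1: total = 62+6 = 68
k=5,i=2: total = 68+7 = 75
k=5,i=3: total = 75+8 = 83
k=5,i=4: total = 83+9 = 92
k=5,i=5: total = 92+10 = 102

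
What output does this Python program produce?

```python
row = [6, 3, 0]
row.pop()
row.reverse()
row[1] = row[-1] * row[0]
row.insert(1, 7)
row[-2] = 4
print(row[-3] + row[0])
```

pop() removes 0 → [6, 3]
reverse → [3, 6]
row[1] = row[-1]*row[0] = 6*3 = 18 → [3, 18]
insert 7 at 1 → [3, 7, 18]
row[-2] = 4 → [3, 4, 18]
row[-3]+row[0] = 3+3 = 6

6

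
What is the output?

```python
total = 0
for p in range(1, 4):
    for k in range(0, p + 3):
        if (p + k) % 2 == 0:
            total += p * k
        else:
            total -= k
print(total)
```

31

p=1,k=0: odd sum, total = 0-0 = 0
p=1,k=1: even sum, total = 0+1 = 1
p=1,k=2: odd sum, total = 1-2 = -1
p=1,k=3: even sum, total = (-1)+3 = 2
p=2,k=0: even sum, total = 2+0 = 2
p=2,k=1: odd sum, total = 2-1 = 1
p=2,k=2: even sum, total = 1+4 = 5
p=2,k=3: odd sum, total = 5-3 = 2
p=2,k=4: even sum, total = 2+8 = 10
p=3,k=0: odd sum, total = 10-0 = 10
p=3,k=1: even sum, total = 10+3 = 13
p=3,k=2: odd sum, total = 13-2 = 11
p=3,k=3: even sum, total = 11+9 = 20
p=3,k=4: odd sum, total = 20-4 = 16
p=3,k=5: even sum, total = 16+15 = 31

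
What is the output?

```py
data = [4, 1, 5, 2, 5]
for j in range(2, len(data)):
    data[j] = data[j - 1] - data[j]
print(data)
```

j=2: data[2] = 1-5 = -4 → [4, 1, -4, 2, 5]
j=3: data[3] = (-4)-2 = -6 → [4, 1, -4, -6, 5]
j=4: data[4] = (-6)-5 = -11 → [4, 1, -4, -6, -11]

[4, 1, -4, -6, -11]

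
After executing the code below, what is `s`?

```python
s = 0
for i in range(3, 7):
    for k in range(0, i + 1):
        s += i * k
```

259

i=3,k=0: s = 0+0 = 0
i=3,k=1: s = 0+3 = 3
i=3,k=2: s = 3+6 = 9
i=3,k=3: s = 9+9 = 18
i=4,k=0: s = 18+0 = 18
i=4,k=1: s = 18+4 = 22
i=4,k=2: s = 22+8 = 30
i=4,k=3: s = 30+12 = 42
i=4,k=4: s = 42+16 = 58
i=5,k=0: s = 58+0 = 58
i=5,k=1: s = 58+5 = 63
i=5,k=2: s = 63+10 = 73
i=5,k=3: s = 73+15 = 88
i=5,k=4: s = 88+20 = 108
i=5,k=5: s = 108+25 = 133
i=6,k=0: s = 133+0 = 133
i=6,k=1: s = 133+6 = 139
i=6,k=2: s = 139+12 = 151
i=6,k=3: s = 151+18 = 169
i=6,k=4: s = 169+24 = 193
i=6,k=5: s = 193+30 = 223
i=6,k=6: s = 223+36 = 259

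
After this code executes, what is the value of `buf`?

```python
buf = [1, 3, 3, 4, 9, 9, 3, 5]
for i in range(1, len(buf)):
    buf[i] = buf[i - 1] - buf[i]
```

[1, -2, -5, -9, -18, -27, -30, -35]

i=1: buf[1] = 1-3 = -2 → [1, -2, 3, 4, 9, 9, 3, 5]
i=2: buf[2] = (-2)-3 = -5 → [1, -2, -5, 4, 9, 9, 3, 5]
i=3: buf[3] = (-5)-4 = -9 → [1, -2, -5, -9, 9, 9, 3, 5]
i=4: buf[4] = (-9)-9 = -18 → [1, -2, -5, -9, -18, 9, 3, 5]
i=5: buf[5] = (-18)-9 = -27 → [1, -2, -5, -9, -18, -27, 3, 5]
i=6: buf[6] = (-27)-3 = -30 → [1, -2, -5, -9, -18, -27, -30, 5]
i=7: buf[7] = (-30)-5 = -35 → [1, -2, -5, -9, -18, -27, -30, -35]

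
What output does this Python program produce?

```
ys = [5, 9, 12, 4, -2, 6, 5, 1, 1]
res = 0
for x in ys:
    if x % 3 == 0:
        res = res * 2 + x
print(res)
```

x=5: not %3==0
x=9: %3==0, res = 0*2+9 = 9
x=12: %3==0, res = 9*2+12 = 30
x=4: not %3==0
x=-2: not %3==0
x=6: %3==0, res = 30*2+6 = 66
x=5: not %3==0
x=1: not %3==0
x=1: not %3==0

66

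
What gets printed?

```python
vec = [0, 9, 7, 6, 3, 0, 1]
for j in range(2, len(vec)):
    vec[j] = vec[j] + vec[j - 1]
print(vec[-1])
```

26

j=2: vec[2] = 7+9 = 16 → [0, 9, 16, 6, 3, 0, 1]
j=3: vec[3] = 6+16 = 22 → [0, 9, 16, 22, 3, 0, 1]
j=4: vec[4] = 3+22 = 25 → [0, 9, 16, 22, 25, 0, 1]
j=5: vec[5] = 0+25 = 25 → [0, 9, 16, 22, 25, 25, 1]
j=6: vec[6] = 1+25 = 26 → [0, 9, 16, 22, 25, 25, 26]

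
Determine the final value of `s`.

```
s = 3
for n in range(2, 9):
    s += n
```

38

n=2: s = 3+2 = 5
n=3: s = 5+3 = 8
n=4: s = 8+4 = 12
n=5: s = 12+5 = 17
n=6: s = 17+6 = 23
n=7: s = 23+7 = 30
n=8: s = 30+8 = 38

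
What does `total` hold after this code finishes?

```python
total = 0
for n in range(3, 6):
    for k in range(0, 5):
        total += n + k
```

90

n=3,k=0: total = 0+3 = 3
n=3,k=1: total = 3+4 = 7
n=3,k=2: total = 7+5 = 12
n=3,k=3: total = 12+6 = 18
n=3,k=4: total = 18+7 = 25
n=4,k=0: total = 25+4 = 29
n=4,k=1: total = 29+5 = 34
n=4,k=2: total = 34+6 = 40
n=4,k=3: total = 40+7 = 47
n=4,k=4: total = 47+8 = 55
n=5,k=0: total = 55+5 = 60
n=5,k=1: total = 60+6 = 66
n=5,k=2: total = 66+7 = 73
n=5,k=3: total = 73+8 = 81
n=5,k=4: total = 81+9 = 90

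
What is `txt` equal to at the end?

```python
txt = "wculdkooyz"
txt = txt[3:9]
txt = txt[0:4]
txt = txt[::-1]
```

slice [3:9] → 'ldkooy'
slice [0:4] → 'ldko'
reverse → 'okdl'

'okdl'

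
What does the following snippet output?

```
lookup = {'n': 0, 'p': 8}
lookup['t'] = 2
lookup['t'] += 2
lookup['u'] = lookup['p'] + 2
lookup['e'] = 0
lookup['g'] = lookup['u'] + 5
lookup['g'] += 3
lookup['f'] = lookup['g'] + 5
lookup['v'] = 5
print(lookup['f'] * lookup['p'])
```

lookup['t'] = 2 → {'n': 0, 'p': 8, 't': 2}
lookup['t'] = 2+2 = 4 → {'n': 0, 'p': 8, 't': 4}
lookup['u'] = lookup['p']+2 = 10 → {'n': 0, 'p': 8, 't': 4, 'u': 10}
lookup['e'] = 0 → {'n': 0, 'p': 8, 't': 4, 'u': 10, 'e': 0}
lookup['g'] = lookup['u']+5 = 15 → {'n': 0, 'p': 8, 't': 4, 'u': 10, 'e': 0, 'g': 15}
lookup['g'] = 15+3 = 18 → {'n': 0, 'p': 8, 't': 4, 'u': 10, 'e': 0, 'g': 18}
lookup['f'] = lookup['g']+5 = 23 → {'n': 0, 'p': 8, 't': 4, 'u': 10, 'e': 0, 'g': 18, 'f': 23}
lookup['v'] = 5 → {'n': 0, 'p': 8, 't': 4, 'u': 10, 'e': 0, 'g': 18, 'f': 23, 'v': 5}
lookup['f']*lookup['p'] = 23*8 = 184

184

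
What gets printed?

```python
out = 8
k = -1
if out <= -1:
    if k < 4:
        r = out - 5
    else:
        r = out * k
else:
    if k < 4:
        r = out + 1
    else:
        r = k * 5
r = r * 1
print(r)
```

9

out=8, k=-1
out <= -1 is False; k < 4 is True
→ r = out + 1 = 9
r = 9*1 = 9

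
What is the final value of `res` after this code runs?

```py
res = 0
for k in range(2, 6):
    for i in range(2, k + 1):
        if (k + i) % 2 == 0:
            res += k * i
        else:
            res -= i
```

k=2,i=2: even sum, res = 0+4 = 4
k=3,i=2: odd sum, res = 4-2 = 2
k=3,i=3: even sum, res = 2+9 = 11
k=4,i=2: even sum, res = 11+8 = 19
k=4,i=3: odd sum, res = 19-3 = 16
k=4,i=4: even sum, res = 16+16 = 32
k=5,i=2: odd sum, res = 32-2 = 30
k=5,i=3: even sum, res = 30+15 = 45
k=5,i=4: odd sum, res = 45-4 = 41
k=5,i=5: even sum, res = 41+25 = 66

66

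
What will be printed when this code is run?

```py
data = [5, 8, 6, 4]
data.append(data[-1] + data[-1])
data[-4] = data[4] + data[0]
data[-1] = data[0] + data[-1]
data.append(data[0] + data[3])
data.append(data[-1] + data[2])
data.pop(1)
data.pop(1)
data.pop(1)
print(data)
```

append data[-1]+data[-1] = 4+4 = 8 → [5, 8, 6, 4, 8]
data[-4] = data[4]+data[0] = 8+5 = 13 → [5, 13, 6, 4, 8]
data[-1] = data[0]+data[-1] = 5+8 = 13 → [5, 13, 6, 4, 13]
append data[0]+data[3] = 5+4 = 9 → [5, 13, 6, 4, 13, 9]
append data[-1]+data[2] = 9+6 = 15 → [5, 13, 6, 4, 13, 9, 15]
pop(1) removes 13 → [5, 6, 4, 13, 9, 15]
pop(1) removes 6 → [5, 4, 13, 9, 15]
pop(1) removes 4 → [5, 13, 9, 15]

[5, 13, 9, 15]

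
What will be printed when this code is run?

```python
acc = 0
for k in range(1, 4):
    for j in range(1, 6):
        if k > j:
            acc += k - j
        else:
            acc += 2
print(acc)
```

k=1,j=1: not 1>1, acc = 0+2 = 2
k=1,j=2: not 1>2, acc = 2+2 = 4
k=1,j=3: not 1>3, acc = 4+2 = 6
k=1,j=4: not 1>4, acc = 6+2 = 8
k=1,j=5: not 1>5, acc = 8+2 = 10
k=2,j=1: 2>1, acc = 10+1 = 11
k=2,j=2: not 2>2, acc = 11+2 = 13
k=2,j=3: not 2>3, acc = 13+2 = 15
k=2,j=4: not 2>4, acc = 15+2 = 17
k=2,j=5: not 2>5, acc = 17+2 = 19
k=3,j=1: 3>1, acc = 19+2 = 21
k=3,j=2: 3>2, acc = 21+1 = 22
k=3,j=3: not 3>3, acc = 22+2 = 24
k=3,j=4: not 3>4, acc = 24+2 = 26
k=3,j=5: not 3>5, acc = 26+2 = 28

28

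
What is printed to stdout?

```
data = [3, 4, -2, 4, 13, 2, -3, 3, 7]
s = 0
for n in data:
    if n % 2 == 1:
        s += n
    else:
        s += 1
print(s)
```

27

n=3: odd, s = 0+3 = 3
n=4: not odd, s = 3+1 = 4
n=-2: not odd, s = 4+1 = 5
n=4: not odd, s = 5+1 = 6
n=13: odd, s = 6+13 = 19
n=2: not odd, s = 19+1 = 20
n=-3: odd, s = 20+(-3) = 17
n=3: odd, s = 17+3 = 20
n=7: odd, s = 20+7 = 27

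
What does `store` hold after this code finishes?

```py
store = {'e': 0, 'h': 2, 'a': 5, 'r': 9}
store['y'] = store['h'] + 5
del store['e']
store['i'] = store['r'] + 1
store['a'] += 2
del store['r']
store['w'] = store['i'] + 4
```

store['y'] = store['h']+5 = 7 → {'e': 0, 'h': 2, 'a': 5, 'r': 9, 'y': 7}
del 'e' → {'h': 2, 'a': 5, 'r': 9, 'y': 7}
store['i'] = store['r']+1 = 10 → {'h': 2, 'a': 5, 'r': 9, 'y': 7, 'i': 10}
store['a'] = 5+2 = 7 → {'h': 2, 'a': 7, 'r': 9, 'y': 7, 'i': 10}
del 'r' → {'h': 2, 'a': 7, 'y': 7, 'i': 10}
store['w'] = store['i']+4 = 14 → {'h': 2, 'a': 7, 'y': 7, 'i': 10, 'w': 14}

{'h': 2, 'a': 7, 'y': 7, 'i': 10, 'w': 14}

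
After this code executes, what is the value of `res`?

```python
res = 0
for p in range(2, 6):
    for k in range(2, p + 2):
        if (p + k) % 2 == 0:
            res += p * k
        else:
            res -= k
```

48

p=2,k=2: even sum, res = 0+4 = 4
p=2,k=3: odd sum, res = 4-3 = 1
p=3,k=2: odd sum, res = 1-2 = -1
p=3,k=3: even sum, res = (-1)+9 = 8
p=3,k=4: odd sum, res = 8-4 = 4
p=4,k=2: even sum, res = 4+8 = 12
p=4,k=3: odd sum, res = 12-3 = 9
p=4,k=4: even sum, res = 9+16 = 25
p=4,k=5: odd sum, res = 25-5 = 20
p=5,k=2: odd sum, res = 20-2 = 18
p=5,k=3: even sum, res = 18+15 = 33
p=5,k=4: odd sum, res = 33-4 = 29
p=5,k=5: even sum, res = 29+25 = 54
p=5,k=6: odd sum, res = 54-6 = 48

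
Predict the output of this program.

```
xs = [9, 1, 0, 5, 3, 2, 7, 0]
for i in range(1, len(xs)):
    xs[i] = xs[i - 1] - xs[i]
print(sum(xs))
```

i=1: xs[1] = 9-1 = 8 → [9, 8, 0, 5, 3, 2, 7, 0]
i=2: xs[2] = 8-0 = 8 → [9, 8, 8, 5, 3, 2, 7, 0]
i=3: xs[3] = 8-5 = 3 → [9, 8, 8, 3, 3, 2, 7, 0]
i=4: xs[4] = 3-3 = 0 → [9, 8, 8, 3, 0, 2, 7, 0]
i=5: xs[5] = 0-2 = -2 → [9, 8, 8, 3, 0, -2, 7, 0]
i=6: xs[6] = (-2)-7 = -9 → [9, 8, 8, 3, 0, -2, -9, 0]
i=7: xs[7] = (-9)-0 = -9 → [9, 8, 8, 3, 0, -2, -9, -9]
sum = 8

8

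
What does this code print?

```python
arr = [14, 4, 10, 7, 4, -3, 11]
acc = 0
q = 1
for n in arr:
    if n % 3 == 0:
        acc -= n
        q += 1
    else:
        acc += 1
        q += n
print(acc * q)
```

n=14: not %3==0, acc = 0+1 = 1; q=15
n=4: not %3==0, acc = 1+1 = 2; q=19
n=10: not %3==0, acc = 2+1 = 3; q=29
n=7: not %3==0, acc = 3+1 = 4; q=36
n=4: not %3==0, acc = 4+1 = 5; q=40
n=-3: %3==0, acc = 5-(-3) = 8; q=41
n=11: not %3==0, acc = 8+1 = 9; q=52
acc*q = 9*52 = 468

468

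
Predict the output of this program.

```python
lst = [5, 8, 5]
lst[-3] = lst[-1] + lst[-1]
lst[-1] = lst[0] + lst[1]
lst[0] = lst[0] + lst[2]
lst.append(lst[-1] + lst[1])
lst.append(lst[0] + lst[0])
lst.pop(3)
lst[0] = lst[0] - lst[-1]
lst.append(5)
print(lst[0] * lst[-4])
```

lst[-3] = lst[-1]+lst[-1] = 5+5 = 10 → [10, 8, 5]
lst[-1] = lst[0]+lst[1] = 10+8 = 18 → [10, 8, 18]
lst[0] = lst[0]+lst[2] = 10+18 = 28 → [28, 8, 18]
append lst[-1]+lst[1] = 18+8 = 26 → [28, 8, 18, 26]
append lst[0]+lst[0] = 28+28 = 56 → [28, 8, 18, 26, 56]
pop(3) removes 26 → [28, 8, 18, 56]
lst[0] = lst[0]-lst[-1] = 28-56 = -28 → [-28, 8, 18, 56]
append 5 → [-28, 8, 18, 56, 5]
lst[0]*lst[-4] = (-28)*8 = -224

-224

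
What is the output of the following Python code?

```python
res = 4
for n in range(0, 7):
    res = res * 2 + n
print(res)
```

632

n=0: res = 4*2+0 = 8
n=1: res = 8*2+1 = 17
n=2: res = 17*2+2 = 36
n=3: res = 36*2+3 = 75
n=4: res = 75*2+4 = 154
n=5: res = 154*2+5 = 313
n=6: res = 313*2+6 = 632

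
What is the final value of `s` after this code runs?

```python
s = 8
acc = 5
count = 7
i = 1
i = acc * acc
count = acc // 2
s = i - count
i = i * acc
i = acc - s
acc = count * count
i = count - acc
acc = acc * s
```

23

i = 5*5 = 25
count = 5//2 = 2
s = 25-2 = 23
i = 25*5 = 125
i = 5-23 = -18
acc = 2*2 = 4
i = 2-4 = -2
acc = 4*23 = 92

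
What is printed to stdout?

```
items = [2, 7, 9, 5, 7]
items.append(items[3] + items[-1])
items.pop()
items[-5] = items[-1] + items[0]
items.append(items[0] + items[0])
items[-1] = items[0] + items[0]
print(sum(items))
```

55

append items[3]+items[-1] = 5+7 = 12 → [2, 7, 9, 5, 7, 12]
pop() removes 12 → [2, 7, 9, 5, 7]
items[-5] = items[-1]+items[0] = 7+2 = 9 → [9, 7, 9, 5, 7]
append items[0]+items[0] = 9+9 = 18 → [9, 7, 9, 5, 7, 18]
items[-1] = items[0]+items[0] = 9+9 = 18 → [9, 7, 9, 5, 7, 18]
sum = 55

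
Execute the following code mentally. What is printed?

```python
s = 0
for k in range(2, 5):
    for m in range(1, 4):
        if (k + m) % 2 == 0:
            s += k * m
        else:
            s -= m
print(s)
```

k=2,m=1: odd sum, s = 0-1 = -1
k=2,m=2: even sum, s = (-1)+4 = 3
k=2,m=3: odd sum, s = 3-3 = 0
k=3,m=1: even sum, s = 0+3 = 3
k=3,m=2: odd sum, s = 3-2 = 1
k=3,m=3: even sum, s = 1+9 = 10
k=4,m=1: odd sum, s = 10-1 = 9
k=4,m=2: even sum, s = 9+8 = 17
k=4,m=3: odd sum, s = 17-3 = 14

14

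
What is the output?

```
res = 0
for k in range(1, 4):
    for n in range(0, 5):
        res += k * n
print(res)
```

k=1,n=0: res = 0+0 = 0
k=1,n=1: res = 0+1 = 1
k=1,n=2: res = 1+2 = 3
k=1,n=3: res = 3+3 = 6
k=1,n=4: res = 6+4 = 10
k=2,n=0: res = 10+0 = 10
k=2,n=1: res = 10+2 = 12
k=2,n=2: res = 12+4 = 16
k=2,n=3: res = 16+6 = 22
k=2,n=4: res = 22+8 = 30
k=3,n=0: res = 30+0 = 30
k=3,n=1: res = 30+3 = 33
k=3,n=2: res = 33+6 = 39
k=3,n=3: res = 39+9 = 48
k=3,n=4: res = 48+12 = 60

60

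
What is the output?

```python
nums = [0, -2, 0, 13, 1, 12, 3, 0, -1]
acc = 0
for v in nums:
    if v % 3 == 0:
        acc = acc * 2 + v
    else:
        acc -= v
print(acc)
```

v=0: %3==0, acc = 0*2+0 = 0
v=-2: not %3==0, acc = 0-(-2) = 2
v=0: %3==0, acc = 2*2+0 = 4
v=13: not %3==0, acc = 4-13 = -9
v=1: not %3==0, acc = (-9)-1 = -10
v=12: %3==0, acc = (-10)*2+12 = -8
v=3: %3==0, acc = (-8)*2+3 = -13
v=0: %3==0, acc = (-13)*2+0 = -26
v=-1: not %3==0, acc = (-26)-(-1) = -25

-25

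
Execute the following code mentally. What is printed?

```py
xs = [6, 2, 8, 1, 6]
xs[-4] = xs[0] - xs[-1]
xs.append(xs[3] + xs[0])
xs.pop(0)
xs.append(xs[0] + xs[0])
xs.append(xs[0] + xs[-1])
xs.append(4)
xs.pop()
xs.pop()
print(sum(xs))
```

22

xs[-4] = xs[0]-xs[-1] = 6-6 = 0 → [6, 0, 8, 1, 6]
append xs[3]+xs[0] = 1+6 = 7 → [6, 0, 8, 1, 6, 7]
pop(0) removes 6 → [0, 8, 1, 6, 7]
append xs[0]+xs[0] = 0+0 = 0 → [0, 8, 1, 6, 7, 0]
append xs[0]+xs[-1] = 0+0 = 0 → [0, 8, 1, 6, 7, 0, 0]
append 4 → [0, 8, 1, 6, 7, 0, 0, 4]
pop() removes 4 → [0, 8, 1, 6, 7, 0, 0]
pop() removes 0 → [0, 8, 1, 6, 7, 0]
sum = 22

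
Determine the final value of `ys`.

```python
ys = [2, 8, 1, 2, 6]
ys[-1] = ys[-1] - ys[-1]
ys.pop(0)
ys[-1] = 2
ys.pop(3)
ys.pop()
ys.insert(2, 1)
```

ys[-1] = ys[-1]-ys[-1] = 6-6 = 0 → [2, 8, 1, 2, 0]
pop(0) removes 2 → [8, 1, 2, 0]
ys[-1] = 2 → [8, 1, 2, 2]
pop(3) removes 2 → [8, 1, 2]
pop() removes 2 → [8, 1]
insert 1 at 2 → [8, 1, 1]

[8, 1, 1]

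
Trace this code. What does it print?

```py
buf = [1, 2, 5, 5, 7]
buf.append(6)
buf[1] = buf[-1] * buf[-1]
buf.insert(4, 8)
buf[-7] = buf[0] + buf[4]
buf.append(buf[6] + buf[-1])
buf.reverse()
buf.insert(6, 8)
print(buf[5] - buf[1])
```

append 6 → [1, 2, 5, 5, 7, 6]
buf[1] = buf[-1]*buf[-1] = 6*6 = 36 → [1, 36, 5, 5, 7, 6]
insert 8 at 4 → [1, 36, 5, 5, 8, 7, 6]
buf[-7] = buf[0]+buf[4] = 1+8 = 9 → [9, 36, 5, 5, 8, 7, 6]
append buf[6]+buf[-1] = 6+6 = 12 → [9, 36, 5, 5, 8, 7, 6, 12]
reverse → [12, 6, 7, 8, 5, 5, 36, 9]
insert 8 at 6 → [12, 6, 7, 8, 5, 5, 8, 36, 9]
buf[5]-buf[1] = 5-6 = -1

-1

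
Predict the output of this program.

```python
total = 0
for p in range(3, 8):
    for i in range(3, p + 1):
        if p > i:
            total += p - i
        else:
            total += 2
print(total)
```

p=3,i=3: not 3>3, total = 0+2 = 2
p=4,i=3: 4>3, total = 2+1 = 3
p=4,i=4: not 4>4, total = 3+2 = 5
p=5,i=3: 5>3, total = 5+2 = 7
p=5,i=4: 5>4, total = 7+1 = 8
p=5,i=5: not 5>5, total = 8+2 = 10
p=6,i=3: 6>3, total = 10+3 = 13
p=6,i=4: 6>4, total = 13+2 = 15
p=6,i=5: 6>5, total = 15+1 = 16
p=6,i=6: not 6>6, total = 16+2 = 18
p=7,i=3: 7>3, total = 18+4 = 22
p=7,i=4: 7>4, total = 22+3 = 25
p=7,i=5: 7>5, total = 25+2 = 27
p=7,i=6: 7>6, total = 27+1 = 28
p=7,i=7: not 7>7, total = 28+2 = 30

30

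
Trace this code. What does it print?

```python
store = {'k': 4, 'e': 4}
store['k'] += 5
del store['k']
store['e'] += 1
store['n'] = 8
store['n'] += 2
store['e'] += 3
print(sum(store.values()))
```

store['k'] = 4+5 = 9 → {'k': 9, 'e': 4}
del 'k' → {'e': 4}
store['e'] = 4+1 = 5 → {'e': 5}
store['n'] = 8 → {'e': 5, 'n': 8}
store['n'] = 8+2 = 10 → {'e': 5, 'n': 10}
store['e'] = 5+3 = 8 → {'e': 8, 'n': 10}
sum of values = 18

18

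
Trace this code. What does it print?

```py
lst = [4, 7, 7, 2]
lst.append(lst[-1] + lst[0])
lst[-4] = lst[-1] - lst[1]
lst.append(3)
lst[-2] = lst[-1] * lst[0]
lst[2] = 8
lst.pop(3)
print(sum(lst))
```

append lst[-1]+lst[0] = 2+4 = 6 → [4, 7, 7, 2, 6]
lst[-4] = lst[-1]-lst[1] = 6-7 = -1 → [4, -1, 7, 2, 6]
append 3 → [4, -1, 7, 2, 6, 3]
lst[-2] = lst[-1]*lst[0] = 3*4 = 12 → [4, -1, 7, 2, 12, 3]
lst[2] = 8 → [4, -1, 8, 2, 12, 3]
pop(3) removes 2 → [4, -1, 8, 12, 3]
sum = 26

26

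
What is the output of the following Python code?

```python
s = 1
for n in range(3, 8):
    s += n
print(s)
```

n=3: s = 1+3 = 4
n=4: s = 4+4 = 8
n=5: s = 8+5 = 13
n=6: s = 13+6 = 19
n=7: s = 19+7 = 26

26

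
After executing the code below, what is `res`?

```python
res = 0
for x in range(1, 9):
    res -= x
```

-36

x=1: res = 0-1 = -1
x=2: res = (-1)-2 = -3
x=3: res = (-3)-3 = -6
x=4: res = (-6)-4 = -10
x=5: res = (-10)-5 = -15
x=6: res = (-15)-6 = -21
x=7: res = (-21)-7 = -28
x=8: res = (-28)-8 = -36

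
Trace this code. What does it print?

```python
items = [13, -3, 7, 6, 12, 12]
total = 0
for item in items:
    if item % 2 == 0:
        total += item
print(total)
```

item=13: not even
item=-3: not even
item=7: not even
item=6: even, total = 0+6 = 6
item=12: even, total = 6+12 = 18
item=12: even, total = 18+12 = 30

30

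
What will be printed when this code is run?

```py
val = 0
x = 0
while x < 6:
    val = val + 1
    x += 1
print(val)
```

x=0: val = 0+1 = 1
x=1: val = 1+1 = 2
x=2: val = 2+1 = 3
x=3: val = 3+1 = 4
x=4: val = 4+1 = 5
x=5: val = 5+1 = 6

6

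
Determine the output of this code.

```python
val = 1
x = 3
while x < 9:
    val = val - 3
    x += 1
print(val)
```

-17

x=3: val = 1-3 = -2
x=4: val = (-2)-3 = -5
x=5: val = (-5)-3 = -8
x=6: val = (-8)-3 = -11
x=7: val = (-11)-3 = -14
x=8: val = (-14)-3 = -17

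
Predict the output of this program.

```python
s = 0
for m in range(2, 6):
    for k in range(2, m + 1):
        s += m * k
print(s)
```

125

m=2,k=2: s = 0+4 = 4
m=3,k=2: s = 4+6 = 10
m=3,k=3: s = 10+9 = 19
m=4,k=2: s = 19+8 = 27
m=4,k=3: s = 27+12 = 39
m=4,k=4: s = 39+16 = 55
m=5,k=2: s = 55+10 = 65
m=5,k=3: s = 65+15 = 80
m=5,k=4: s = 80+20 = 100
m=5,k=5: s = 100+25 = 125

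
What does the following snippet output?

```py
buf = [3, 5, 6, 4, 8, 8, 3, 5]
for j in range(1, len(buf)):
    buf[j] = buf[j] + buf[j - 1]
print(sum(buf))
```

182

j=1: buf[1] = 5+3 = 8 → [3, 8, 6, 4, 8, 8, 3, 5]
j=2: buf[2] = 6+8 = 14 → [3, 8, 14, 4, 8, 8, 3, 5]
j=3: buf[3] = 4+14 = 18 → [3, 8, 14, 18, 8, 8, 3, 5]
j=4: buf[4] = 8+18 = 26 → [3, 8, 14, 18, 26, 8, 3, 5]
j=5: buf[5] = 8+26 = 34 → [3, 8, 14, 18, 26, 34, 3, 5]
j=6: buf[6] = 3+34 = 37 → [3, 8, 14, 18, 26, 34, 37, 5]
j=7: buf[7] = 5+37 = 42 → [3, 8, 14, 18, 26, 34, 37, 42]
sum = 182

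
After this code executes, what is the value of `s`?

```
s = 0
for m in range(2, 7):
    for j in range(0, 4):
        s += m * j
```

m=2,j=0: s = 0+0 = 0
m=2,j=1: s = 0+2 = 2
m=2,j=2: s = 2+4 = 6
m=2,j=3: s = 6+6 = 12
m=3,j=0: s = 12+0 = 12
m=3,j=1: s = 12+3 = 15
m=3,j=2: s = 15+6 = 21
m=3,j=3: s = 21+9 = 30
m=4,j=0: s = 30+0 = 30
m=4,j=1: s = 30+4 = 34
m=4,j=2: s = 34+8 = 42
m=4,j=3: s = 42+12 = 54
m=5,j=0: s = 54+0 = 54
m=5,j=1: s = 54+5 = 59
m=5,j=2: s = 59+10 = 69
m=5,j=3: s = 69+15 = 84
m=6,j=0: s = 84+0 = 84
m=6,j=1: s = 84+6 = 90
m=6,j=2: s = 90+12 = 102
m=6,j=3: s = 102+18 = 120

120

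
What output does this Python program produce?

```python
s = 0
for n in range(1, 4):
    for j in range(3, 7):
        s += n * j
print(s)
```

108

n=1,j=3: s = 0+3 = 3
n=1,j=4: s = 3+4 = 7
n=1,j=5: s = 7+5 = 12
n=1,j=6: s = 12+6 = 18
n=2,j=3: s = 18+6 = 24
n=2,j=4: s = 24+8 = 32
n=2,j=5: s = 32+10 = 42
n=2,j=6: s = 42+12 = 54
n=3,j=3: s = 54+9 = 63
n=3,j=4: s = 63+12 = 75
n=3,j=5: s = 75+15 = 90
n=3,j=6: s = 90+18 = 108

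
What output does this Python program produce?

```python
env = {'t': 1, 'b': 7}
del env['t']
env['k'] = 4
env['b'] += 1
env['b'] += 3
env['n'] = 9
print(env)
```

{'b': 11, 'k': 4, 'n': 9}

del 't' → {'b': 7}
env['k'] = 4 → {'b': 7, 'k': 4}
env['b'] = 7+1 = 8 → {'b': 8, 'k': 4}
env['b'] = 8+3 = 11 → {'b': 11, 'k': 4}
env['n'] = 9 → {'b': 11, 'k': 4, 'n': 9}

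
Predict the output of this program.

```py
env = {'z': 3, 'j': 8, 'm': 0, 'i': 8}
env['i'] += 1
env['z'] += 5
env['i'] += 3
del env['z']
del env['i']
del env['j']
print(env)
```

env['i'] = 8+1 = 9 → {'z': 3, 'j': 8, 'm': 0, 'i': 9}
env['z'] = 3+5 = 8 → {'z': 8, 'j': 8, 'm': 0, 'i': 9}
env['i'] = 9+3 = 12 → {'z': 8, 'j': 8, 'm': 0, 'i': 12}
del 'z' → {'j': 8, 'm': 0, 'i': 12}
del 'i' → {'j': 8, 'm': 0}
del 'j' → {'m': 0}

{'m': 0}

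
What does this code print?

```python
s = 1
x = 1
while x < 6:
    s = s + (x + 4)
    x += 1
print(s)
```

36

x=1: s = 1+5 = 6
x=2: s = 6+6 = 12
x=3: s = 12+7 = 19
x=4: s = 19+8 = 27
x=5: s = 27+9 = 36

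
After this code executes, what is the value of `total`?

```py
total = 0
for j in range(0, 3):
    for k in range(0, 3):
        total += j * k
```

9

j=0,k=0: total = 0+0 = 0
j=0,k=1: total = 0+0 = 0
j=0,k=2: total = 0+0 = 0
j=1,k=0: total = 0+0 = 0
j=1,k=1: total = 0+1 = 1
j=1,k=2: total = 1+2 = 3
j=2,k=0: total = 3+0 = 3
j=2,k=1: total = 3+2 = 5
j=2,k=2: total = 5+4 = 9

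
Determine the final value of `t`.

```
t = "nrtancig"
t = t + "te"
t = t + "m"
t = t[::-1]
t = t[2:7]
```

'tgicn'

+ 'te' → 'nrtancigte'
+ 'm' → 'nrtancigtem'
reverse → 'metgicnatrn'
slice [2:7] → 'tgicn'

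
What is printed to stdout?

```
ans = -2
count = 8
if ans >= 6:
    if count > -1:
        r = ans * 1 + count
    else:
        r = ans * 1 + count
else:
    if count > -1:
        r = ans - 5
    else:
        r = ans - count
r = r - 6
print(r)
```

ans=-2, count=8
ans >= 6 is False; count > -1 is True
→ r = ans - 5 = -7
r = (-7)-6 = -13

-13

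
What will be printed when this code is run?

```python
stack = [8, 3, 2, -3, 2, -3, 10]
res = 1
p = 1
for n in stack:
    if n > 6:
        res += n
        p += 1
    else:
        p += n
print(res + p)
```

n=8: >6, res = 1+8 = 9; p=2
n=3: not >6; p=5
n=2: not >6; p=7
n=-3: not >6; p=4
n=2: not >6; p=6
n=-3: not >6; p=3
n=10: >6, res = 9+10 = 19; p=4
res+p = 19+4 = 23

23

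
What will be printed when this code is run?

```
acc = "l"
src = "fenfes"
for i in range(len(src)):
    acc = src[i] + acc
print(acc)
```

i=0: prepend 'f' → 'fl'
i=1: prepend 'e' → 'efl'
i=2: prepend 'n' → 'nefl'
i=3: prepend 'f' → 'fnefl'
i=4: prepend 'e' → 'efnefl'
i=5: prepend 's' → 'sefnefl'

sefnefl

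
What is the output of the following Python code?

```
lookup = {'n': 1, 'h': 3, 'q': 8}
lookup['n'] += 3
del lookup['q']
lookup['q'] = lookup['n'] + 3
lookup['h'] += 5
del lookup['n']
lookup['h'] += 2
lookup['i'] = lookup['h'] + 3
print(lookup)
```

lookup['n'] = 1+3 = 4 → {'n': 4, 'h': 3, 'q': 8}
del 'q' → {'n': 4, 'h': 3}
lookup['q'] = lookup['n']+3 = 7 → {'n': 4, 'h': 3, 'q': 7}
lookup['h'] = 3+5 = 8 → {'n': 4, 'h': 8, 'q': 7}
del 'n' → {'h': 8, 'q': 7}
lookup['h'] = 8+2 = 10 → {'h': 10, 'q': 7}
lookup['i'] = lookup['h']+3 = 13 → {'h': 10, 'q': 7, 'i': 13}

{'h': 10, 'q': 7, 'i': 13}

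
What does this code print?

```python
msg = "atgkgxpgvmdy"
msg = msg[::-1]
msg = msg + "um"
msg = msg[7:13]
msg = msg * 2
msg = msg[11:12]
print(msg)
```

u

reverse → 'ydmvgpxgkgta'
+ 'um' → 'ydmvgpxgkgtaum'
slice [7:13] → 'gkgtau'
repeat ×2 → 'gkgtaugkgtau'
slice [11:12] → 'u'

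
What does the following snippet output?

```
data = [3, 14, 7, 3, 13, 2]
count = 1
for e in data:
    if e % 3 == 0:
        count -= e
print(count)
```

e=3: %3==0, count = 1-3 = -2
e=14: not %3==0
e=7: not %3==0
e=3: %3==0, count = (-2)-3 = -5
e=13: not %3==0
e=2: not %3==0

-5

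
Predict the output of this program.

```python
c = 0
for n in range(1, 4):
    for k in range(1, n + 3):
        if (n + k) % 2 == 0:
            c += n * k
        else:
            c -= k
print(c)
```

31

n=1,k=1: even sum, c = 0+1 = 1
n=1,k=2: odd sum, c = 1-2 = -1
n=1,k=3: even sum, c = (-1)+3 = 2
n=2,k=1: odd sum, c = 2-1 = 1
n=2,k=2: even sum, c = 1+4 = 5
n=2,k=3: odd sum, c = 5-3 = 2
n=2,k=4: even sum, c = 2+8 = 10
n=3,k=1: even sum, c = 10+3 = 13
n=3,k=2: odd sum, c = 13-2 = 11
n=3,k=3: even sum, c = 11+9 = 20
n=3,k=4: odd sum, c = 20-4 = 16
n=3,k=5: even sum, c = 16+15 = 31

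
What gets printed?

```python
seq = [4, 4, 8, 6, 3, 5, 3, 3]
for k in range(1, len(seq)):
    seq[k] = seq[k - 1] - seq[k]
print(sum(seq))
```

-110

k=1: seq[1] = 4-4 = 0 → [4, 0, 8, 6, 3, 5, 3, 3]
k=2: seq[2] = 0-8 = -8 → [4, 0, -8, 6, 3, 5, 3, 3]
k=3: seq[3] = (-8)-6 = -14 → [4, 0, -8, -14, 3, 5, 3, 3]
k=4: seq[4] = (-14)-3 = -17 → [4, 0, -8, -14, -17, 5, 3, 3]
k=5: seq[5] = (-17)-5 = -22 → [4, 0, -8, -14, -17, -22, 3, 3]
k=6: seq[6] = (-22)-3 = -25 → [4, 0, -8, -14, -17, -22, -25, 3]
k=7: seq[7] = (-25)-3 = -28 → [4, 0, -8, -14, -17, -22, -25, -28]
sum = -110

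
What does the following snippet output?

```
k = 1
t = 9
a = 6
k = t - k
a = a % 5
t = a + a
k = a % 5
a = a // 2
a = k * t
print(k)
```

1

k = 9-1 = 8
a = 6%5 = 1
t = 1+1 = 2
k = 1%5 = 1
a = 1//2 = 0
a = 1*2 = 2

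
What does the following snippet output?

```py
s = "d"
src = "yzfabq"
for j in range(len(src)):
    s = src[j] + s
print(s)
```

j=0: prepend 'y' → 'yd'
j=1: prepend 'z' → 'zyd'
j=2: prepend 'f' → 'fzyd'
j=3: prepend 'a' → 'afzyd'
j=4: prepend 'b' → 'bafzyd'
j=5: prepend 'q' → 'qbafzyd'

qbafzyd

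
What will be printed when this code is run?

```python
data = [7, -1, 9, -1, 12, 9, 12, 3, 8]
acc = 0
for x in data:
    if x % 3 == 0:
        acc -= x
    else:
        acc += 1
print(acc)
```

x=7: not %3==0, acc = 0+1 = 1
x=-1: not %3==0, acc = 1+1 = 2
x=9: %3==0, acc = 2-9 = -7
x=-1: not %3==0, acc = (-7)+1 = -6
x=12: %3==0, acc = (-6)-12 = -18
x=9: %3==0, acc = (-18)-9 = -27
x=12: %3==0, acc = (-27)-12 = -39
x=3: %3==0, acc = (-39)-3 = -42
x=8: not %3==0, acc = (-42)+1 = -41

-41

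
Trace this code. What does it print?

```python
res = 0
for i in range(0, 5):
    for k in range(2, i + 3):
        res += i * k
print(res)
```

145

i=0,k=2: res = 0+0 = 0
i=1,k=2: res = 0+2 = 2
i=1,k=3: res = 2+3 = 5
i=2,k=2: res = 5+4 = 9
i=2,k=3: res = 9+6 = 15
i=2,k=4: res = 15+8 = 23
i=3,k=2: res = 23+6 = 29
i=3,k=3: res = 29+9 = 38
i=3,k=4: res = 38+12 = 50
i=3,k=5: res = 50+15 = 65
i=4,k=2: res = 65+8 = 73
i=4,k=3: res = 73+12 = 85
i=4,k=4: res = 85+16 = 101
i=4,k=5: res = 101+20 = 121
i=4,k=6: res = 121+24 = 145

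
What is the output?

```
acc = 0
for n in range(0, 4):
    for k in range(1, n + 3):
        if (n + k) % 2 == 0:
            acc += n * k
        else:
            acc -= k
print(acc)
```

n=0,k=1: odd sum, acc = 0-1 = -1
n=0,k=2: even sum, acc = (-1)+0 = -1
n=1,k=1: even sum, acc = (-1)+1 = 0
n=1,k=2: odd sum, acc = 0-2 = -2
n=1,k=3: even sum, acc = (-2)+3 = 1
n=2,k=1: odd sum, acc = 1-1 = 0
n=2,k=2: even sum, acc = 0+4 = 4
n=2,k=3: odd sum, acc = 4-3 = 1
n=2,k=4: even sum, acc = 1+8 = 9
n=3,k=1: even sum, acc = 9+3 = 12
n=3,k=2: odd sum, acc = 12-2 = 10
n=3,k=3: even sum, acc = 10+9 = 19
n=3,k=4: odd sum, acc = 19-4 = 15
n=3,k=5: even sum, acc = 15+15 = 30

30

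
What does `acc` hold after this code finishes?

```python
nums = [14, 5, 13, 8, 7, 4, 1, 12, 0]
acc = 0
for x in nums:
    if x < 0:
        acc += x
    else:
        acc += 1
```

x=14: not <0, acc = 0+1 = 1
x=5: not <0, acc = 1+1 = 2
x=13: not <0, acc = 2+1 = 3
x=8: not <0, acc = 3+1 = 4
x=7: not <0, acc = 4+1 = 5
x=4: not <0, acc = 5+1 = 6
x=1: not <0, acc = 6+1 = 7
x=12: not <0, acc = 7+1 = 8
x=0: not <0, acc = 8+1 = 9

9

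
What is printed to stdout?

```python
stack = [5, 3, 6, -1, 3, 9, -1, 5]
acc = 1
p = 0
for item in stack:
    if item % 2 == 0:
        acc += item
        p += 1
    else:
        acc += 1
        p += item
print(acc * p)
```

item=5: not even, acc = 1+1 = 2; p=5
item=3: not even, acc = 2+1 = 3; p=8
item=6: even, acc = 3+6 = 9; p=9
item=-1: not even, acc = 9+1 = 10; p=8
item=3: not even, acc = 10+1 = 11; p=11
item=9: not even, acc = 11+1 = 12; p=20
item=-1: not even, acc = 12+1 = 13; p=19
item=5: not even, acc = 13+1 = 14; p=24
acc*p = 14*24 = 336

336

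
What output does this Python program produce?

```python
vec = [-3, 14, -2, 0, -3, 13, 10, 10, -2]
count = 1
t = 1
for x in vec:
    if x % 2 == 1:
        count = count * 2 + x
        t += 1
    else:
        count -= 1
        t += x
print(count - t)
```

-46

x=-3: odd, count = 1*2+(-3) = -1; t=2
x=14: not odd, count = (-1)-1 = -2; t=16
x=-2: not odd, count = (-2)-1 = -3; t=14
x=0: not odd, count = (-3)-1 = -4; t=14
x=-3: odd, count = (-4)*2+(-3) = -11; t=15
x=13: odd, count = (-11)*2+13 = -9; t=16
x=10: not odd, count = (-9)-1 = -10; t=26
x=10: not odd, count = (-10)-1 = -11; t=36
x=-2: not odd, count = (-11)-1 = -12; t=34
count-t = (-12)-34 = -46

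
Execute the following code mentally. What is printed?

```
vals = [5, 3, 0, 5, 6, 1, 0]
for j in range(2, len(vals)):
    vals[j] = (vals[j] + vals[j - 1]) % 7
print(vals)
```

j=2: vals[2] = (0+3)%7 = 3 → [5, 3, 3, 5, 6, 1, 0]
j=3: vals[3] = (5+3)%7 = 1 → [5, 3, 3, 1, 6, 1, 0]
j=4: vals[4] = (6+1)%7 = 0 → [5, 3, 3, 1, 0, 1, 0]
j=5: vals[5] = (1+0)%7 = 1 → [5, 3, 3, 1, 0, 1, 0]
j=6: vals[6] = (0+1)%7 = 1 → [5, 3, 3, 1, 0, 1, 1]

[5, 3, 3, 1, 0, 1, 1]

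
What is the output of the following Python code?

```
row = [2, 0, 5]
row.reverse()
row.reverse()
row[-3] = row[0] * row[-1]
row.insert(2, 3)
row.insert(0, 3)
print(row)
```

[3, 10, 0, 3, 5]

reverse → [5, 0, 2]
reverse → [2, 0, 5]
row[-3] = row[0]*row[-1] = 2*5 = 10 → [10, 0, 5]
insert 3 at 2 → [10, 0, 3, 5]
insert 3 at 0 → [3, 10, 0, 3, 5]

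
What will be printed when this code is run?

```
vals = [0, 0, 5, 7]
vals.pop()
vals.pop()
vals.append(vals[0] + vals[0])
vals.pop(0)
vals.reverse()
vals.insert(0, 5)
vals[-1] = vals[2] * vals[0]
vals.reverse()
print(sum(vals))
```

pop() removes 7 → [0, 0, 5]
pop() removes 5 → [0, 0]
append vals[0]+vals[0] = 0+0 = 0 → [0, 0, 0]
pop(0) removes 0 → [0, 0]
reverse → [0, 0]
insert 5 at 0 → [5, 0, 0]
vals[-1] = vals[2]*vals[0] = 0*5 = 0 → [5, 0, 0]
reverse → [0, 0, 5]
sum = 5

5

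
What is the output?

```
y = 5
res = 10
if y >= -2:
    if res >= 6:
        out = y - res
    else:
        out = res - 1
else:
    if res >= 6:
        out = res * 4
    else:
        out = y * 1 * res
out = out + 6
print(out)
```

1

y=5, res=10
y >= -2 is True; res >= 6 is True
→ out = y - res = -5
out = (-5)+6 = 1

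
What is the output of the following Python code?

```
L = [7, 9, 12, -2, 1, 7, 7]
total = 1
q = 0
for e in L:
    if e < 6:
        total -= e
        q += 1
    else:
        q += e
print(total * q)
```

88

e=7: not <6; q=7
e=9: not <6; q=16
e=12: not <6; q=28
e=-2: <6, total = 1-(-2) = 3; q=29
e=1: <6, total = 3-1 = 2; q=30
e=7: not <6; q=37
e=7: not <6; q=44
total*q = 2*44 = 88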